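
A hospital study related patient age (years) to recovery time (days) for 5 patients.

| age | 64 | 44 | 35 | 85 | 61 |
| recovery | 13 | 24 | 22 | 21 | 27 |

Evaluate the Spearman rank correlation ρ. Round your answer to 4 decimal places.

Rank age: 4, 2, 1, 5, 3
Rank recovery: 1, 4, 3, 2, 5
d = rank(age) − rank(recovery): 3, -2, -2, 3, -2; Σd² = 30
ρ = 1 − 6Σd² / [n(n²−1)] = 1 − 6×30 / (5×24) = 1 − 180/120 ≈ -0.5000

-0.5000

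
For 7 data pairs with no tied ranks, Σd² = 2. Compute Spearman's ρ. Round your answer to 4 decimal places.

ρ = 1 − 6Σd² / [n(n²−1)] = 1 − 6×2 / (7×48)
  = 1 − 12/336 = 1 − 0.03571 ≈ 0.9643

0.9643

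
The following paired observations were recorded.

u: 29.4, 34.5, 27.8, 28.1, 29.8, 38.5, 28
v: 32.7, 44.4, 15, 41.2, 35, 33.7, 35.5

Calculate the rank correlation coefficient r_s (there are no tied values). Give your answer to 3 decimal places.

0.286

Rank u: 4, 6, 1, 3, 5, 7, 2
Rank v: 2, 7, 1, 6, 4, 3, 5
d = rank(u) − rank(v): 2, -1, 0, -3, 1, 4, -3; Σd² = 40
ρ = 1 − 6Σd² / [n(n²−1)] = 1 − 6×40 / (7×48) = 1 − 240/336 ≈ 0.286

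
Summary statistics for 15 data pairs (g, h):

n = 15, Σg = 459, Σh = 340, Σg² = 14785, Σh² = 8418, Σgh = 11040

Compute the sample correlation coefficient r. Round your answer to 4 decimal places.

r = (nΣgh − ΣgΣh) / √[(nΣg² − (Σg)²)(nΣh² − (Σh)²)]
Numerator: 15×11040 − 459×340 = 9540
Denominator: √[(221775 − 210681)(126270 − 115600)] = √[11094 × 10670] = 10879.9347
r = 9540 / 10879.9347 ≈ 0.8768

0.8768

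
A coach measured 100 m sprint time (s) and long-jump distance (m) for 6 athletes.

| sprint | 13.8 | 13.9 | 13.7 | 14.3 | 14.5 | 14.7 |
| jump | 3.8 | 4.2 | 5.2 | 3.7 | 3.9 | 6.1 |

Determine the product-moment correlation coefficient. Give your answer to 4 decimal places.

0.2823

n = 6, Σx = 84.9, Σy = 26.9, Σx² = 1202.17, Σy² = 125.23, Σxy = 381.19
nΣxy − ΣxΣy = 2287.14 − 2283.81 = 3.33
nΣx² − (Σx)² = 7213.02 − 7208.01 = 5.01; nΣy² − (Σy)² = 751.38 − 723.61 = 27.77
r = 3.33 / √(5.01 × 27.77) = 3.33 / 11.7952 ≈ 0.2823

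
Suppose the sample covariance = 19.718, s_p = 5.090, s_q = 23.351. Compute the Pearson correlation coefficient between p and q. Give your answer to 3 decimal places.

r = Cov(p,q) / (s_p · s_q) = 19.718 / (5.090 × 23.351)
  = 19.718 / 118.8566 ≈ 0.166

0.166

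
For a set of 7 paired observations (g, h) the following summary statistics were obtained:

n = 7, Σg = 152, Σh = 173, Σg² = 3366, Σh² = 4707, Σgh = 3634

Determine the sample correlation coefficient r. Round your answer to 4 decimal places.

r = (nΣgh − ΣgΣh) / √[(nΣg² − (Σg)²)(nΣh² − (Σh)²)]
Numerator: 7×3634 − 152×173 = -858
Denominator: √[(23562 − 23104)(32949 − 29929)] = √[458 × 3020] = 1176.0782
r = -858 / 1176.0782 ≈ -0.7295

-0.7295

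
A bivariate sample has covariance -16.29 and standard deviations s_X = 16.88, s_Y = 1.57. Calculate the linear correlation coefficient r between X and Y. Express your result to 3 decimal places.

r = Cov(X,Y) / (s_X · s_Y) = -16.29 / (16.88 × 1.57)
  = -16.29 / 26.5016 ≈ -0.615

-0.615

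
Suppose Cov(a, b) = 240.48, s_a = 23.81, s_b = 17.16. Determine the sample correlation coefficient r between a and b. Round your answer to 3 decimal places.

r = Cov(a,b) / (s_a · s_b) = 240.48 / (23.81 × 17.16)
  = 240.48 / 408.5796 ≈ 0.589

0.589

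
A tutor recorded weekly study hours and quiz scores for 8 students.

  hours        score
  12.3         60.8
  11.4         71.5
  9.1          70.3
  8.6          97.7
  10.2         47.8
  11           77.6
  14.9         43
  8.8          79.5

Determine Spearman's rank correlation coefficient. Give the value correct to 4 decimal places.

-0.7381

Rank hours: 7, 6, 3, 1, 4, 5, 8, 2
Rank score: 3, 5, 4, 8, 2, 6, 1, 7
d = rank(hours) − rank(score): 4, 1, -1, -7, 2, -1, 7, -5; Σd² = 146
ρ = 1 − 6Σd² / [n(n²−1)] = 1 − 6×146 / (8×63) = 1 − 876/504 ≈ -0.7381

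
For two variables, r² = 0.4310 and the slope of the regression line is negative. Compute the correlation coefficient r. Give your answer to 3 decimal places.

-0.657

|r| = √0.4310 = 0.657
The association is negative, so r = −0.657.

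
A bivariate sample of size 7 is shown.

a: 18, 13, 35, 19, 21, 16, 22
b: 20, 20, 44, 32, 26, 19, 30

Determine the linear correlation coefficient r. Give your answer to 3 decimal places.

0.918

n = 7, Σa = 144, Σb = 191, Σa² = 3260, Σb² = 5697, Σab = 4278
nΣab − ΣaΣb = 29946 − 27504 = 2442
nΣa² − (Σa)² = 22820 − 20736 = 2084; nΣb² − (Σb)² = 39879 − 36481 = 3398
r = 2442 / √(2084 × 3398) = 2442 / 2661.0960 ≈ 0.918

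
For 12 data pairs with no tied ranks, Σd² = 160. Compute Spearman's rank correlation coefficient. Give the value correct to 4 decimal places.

ρ = 1 − 6Σd² / [n(n²−1)] = 1 − 6×160 / (12×143)
  = 1 − 960/1716 = 1 − 0.55944 ≈ 0.4406

0.4406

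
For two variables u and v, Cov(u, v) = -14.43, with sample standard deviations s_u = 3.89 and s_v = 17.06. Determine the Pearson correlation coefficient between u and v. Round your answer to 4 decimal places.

-0.2174

r = Cov(u,v) / (s_u · s_v) = -14.43 / (3.89 × 17.06)
  = -14.43 / 66.3634 ≈ -0.2174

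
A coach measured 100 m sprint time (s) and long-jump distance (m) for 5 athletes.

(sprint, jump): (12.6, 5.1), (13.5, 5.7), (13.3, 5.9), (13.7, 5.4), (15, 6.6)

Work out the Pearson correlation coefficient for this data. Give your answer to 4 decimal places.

0.8870

n = 5, Σx = 68.1, Σy = 28.7, Σx² = 930.59, Σy² = 166.03, Σxy = 392.66
nΣxy − ΣxΣy = 1963.3 − 1954.47 = 8.83
nΣx² − (Σx)² = 4652.95 − 4637.61 = 15.34; nΣy² − (Σy)² = 830.15 − 823.69 = 6.46
r = 8.83 / √(15.34 × 6.46) = 8.83 / 9.9547 ≈ 0.8870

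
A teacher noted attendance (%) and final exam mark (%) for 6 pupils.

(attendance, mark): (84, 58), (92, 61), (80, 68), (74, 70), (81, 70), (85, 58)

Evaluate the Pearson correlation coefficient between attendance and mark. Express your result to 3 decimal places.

-0.705

n = 6, Σx = 496, Σy = 385, Σx² = 41182, Σy² = 24873, Σxy = 31704
nΣxy − ΣxΣy = 190224 − 190960 = -736
nΣx² − (Σx)² = 247092 − 246016 = 1076; nΣy² − (Σy)² = 149238 − 148225 = 1013
r = -736 / √(1076 × 1013) = -736 / 1044.0249 ≈ -0.705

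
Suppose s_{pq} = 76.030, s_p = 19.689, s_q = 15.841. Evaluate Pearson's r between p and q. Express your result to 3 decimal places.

0.244

r = Cov(p,q) / (s_p · s_q) = 76.030 / (19.689 × 15.841)
  = 76.030 / 311.8934 ≈ 0.244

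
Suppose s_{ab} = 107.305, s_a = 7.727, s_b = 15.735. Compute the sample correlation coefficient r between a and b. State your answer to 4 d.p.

0.8826

r = Cov(a,b) / (s_a · s_b) = 107.305 / (7.727 × 15.735)
  = 107.305 / 121.5843 ≈ 0.8826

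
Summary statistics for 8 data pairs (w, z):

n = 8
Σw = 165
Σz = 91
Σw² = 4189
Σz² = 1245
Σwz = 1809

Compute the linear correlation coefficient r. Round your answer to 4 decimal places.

-0.1671

r = (nΣwz − ΣwΣz) / √[(nΣw² − (Σw)²)(nΣz² − (Σz)²)]
Numerator: 8×1809 − 165×91 = -543
Denominator: √[(33512 − 27225)(9960 − 8281)] = √[6287 × 1679] = 3248.9803
r = -543 / 3248.9803 ≈ -0.1671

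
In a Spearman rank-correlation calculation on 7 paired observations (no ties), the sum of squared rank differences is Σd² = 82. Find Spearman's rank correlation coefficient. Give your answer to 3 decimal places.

ρ = 1 − 6Σd² / [n(n²−1)] = 1 − 6×82 / (7×48)
  = 1 − 492/336 = 1 − 1.4643 ≈ -0.464

-0.464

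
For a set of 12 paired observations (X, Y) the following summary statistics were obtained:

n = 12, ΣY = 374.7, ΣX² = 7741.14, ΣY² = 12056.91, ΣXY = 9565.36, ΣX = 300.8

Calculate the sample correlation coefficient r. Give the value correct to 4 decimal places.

0.6453

r = (nΣXY − ΣXΣY) / √[(nΣX² − (ΣX)²)(nΣY² − (ΣY)²)]
Numerator: 12×9565.36 − 300.8×374.7 = 2074.56
Denominator: √[(92893.68 − 90480.64)(144682.92 − 140400.09)] = √[2413.04 × 4282.83] = 3214.7535
r = 2074.56 / 3214.7535 ≈ 0.6453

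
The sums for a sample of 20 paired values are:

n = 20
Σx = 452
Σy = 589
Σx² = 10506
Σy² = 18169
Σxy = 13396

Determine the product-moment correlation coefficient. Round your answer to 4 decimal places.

r = (nΣxy − ΣxΣy) / √[(nΣx² − (Σx)²)(nΣy² − (Σy)²)]
Numerator: 20×13396 − 452×589 = 1692
Denominator: √[(210120 − 204304)(363380 − 346921)] = √[5816 × 16459] = 9783.9432
r = 1692 / 9783.9432 ≈ 0.1729

0.1729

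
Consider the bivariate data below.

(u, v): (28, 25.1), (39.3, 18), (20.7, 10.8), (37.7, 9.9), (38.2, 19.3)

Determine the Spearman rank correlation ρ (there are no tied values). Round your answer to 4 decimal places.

Rank u: 2, 5, 1, 3, 4
Rank v: 5, 3, 2, 1, 4
d = rank(u) − rank(v): -3, 2, -1, 2, 0; Σd² = 18
ρ = 1 − 6Σd² / [n(n²−1)] = 1 − 6×18 / (5×24) = 1 − 108/120 ≈ 0.1000

0.1000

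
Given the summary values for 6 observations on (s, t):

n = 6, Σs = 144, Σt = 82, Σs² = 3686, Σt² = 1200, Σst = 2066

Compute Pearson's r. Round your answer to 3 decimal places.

r = (nΣst − ΣsΣt) / √[(nΣs² − (Σs)²)(nΣt² − (Σt)²)]
Numerator: 6×2066 − 144×82 = 588
Denominator: √[(22116 − 20736)(7200 − 6724)] = √[1380 × 476] = 810.4813
r = 588 / 810.4813 ≈ 0.725

0.725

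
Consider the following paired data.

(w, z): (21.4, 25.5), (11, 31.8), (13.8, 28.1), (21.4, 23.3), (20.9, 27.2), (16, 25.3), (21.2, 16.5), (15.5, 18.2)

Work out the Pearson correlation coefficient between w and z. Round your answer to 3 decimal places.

n = 8, Σw = 141.2, Σz = 195.9, Σw² = 2609.86, Σz² = 4977.41, Σwz = 3387.08
nΣwz − ΣwΣz = 27096.64 − 27661.08 = -564.44
nΣw² − (Σw)² = 20878.88 − 19937.44 = 941.44; nΣz² − (Σz)² = 39819.28 − 38376.81 = 1442.47
r = -564.44 / √(941.44 × 1442.47) = -564.44 / 1165.3321 ≈ -0.484

-0.484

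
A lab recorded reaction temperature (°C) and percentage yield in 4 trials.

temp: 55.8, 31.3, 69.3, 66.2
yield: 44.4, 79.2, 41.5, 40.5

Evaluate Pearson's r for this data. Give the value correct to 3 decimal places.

n = 4, Σx = 222.6, Σy = 205.6, Σx² = 13278.26, Σy² = 11606.5, Σxy = 10513.53
nΣxy − ΣxΣy = 42054.12 − 45766.56 = -3712.44
nΣx² − (Σx)² = 53113.04 − 49550.76 = 3562.28; nΣy² − (Σy)² = 46426 − 42271.36 = 4154.64
r = -3712.44 / √(3562.28 × 4154.64) = -3712.44 / 3847.0756 ≈ -0.965

-0.965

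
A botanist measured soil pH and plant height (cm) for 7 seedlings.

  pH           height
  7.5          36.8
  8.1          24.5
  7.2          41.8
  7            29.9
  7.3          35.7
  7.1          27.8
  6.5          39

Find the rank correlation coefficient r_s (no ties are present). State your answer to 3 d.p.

Rank pH: 6, 7, 4, 2, 5, 3, 1
Rank height: 5, 1, 7, 3, 4, 2, 6
d = rank(pH) − rank(height): 1, 6, -3, -1, 1, 1, -5; Σd² = 74
ρ = 1 − 6Σd² / [n(n²−1)] = 1 − 6×74 / (7×48) = 1 − 444/336 ≈ -0.321

-0.321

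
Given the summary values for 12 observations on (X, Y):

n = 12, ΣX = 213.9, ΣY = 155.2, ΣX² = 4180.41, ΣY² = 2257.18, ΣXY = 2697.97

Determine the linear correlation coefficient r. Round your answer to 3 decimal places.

r = (nΣXY − ΣXΣY) / √[(nΣX² − (ΣX)²)(nΣY² − (ΣY)²)]
Numerator: 12×2697.97 − 213.9×155.2 = -821.64
Denominator: √[(50164.92 − 45753.21)(27086.16 − 24087.04)] = √[4411.71 × 2999.12] = 3637.4782
r = -821.64 / 3637.4782 ≈ -0.226

-0.226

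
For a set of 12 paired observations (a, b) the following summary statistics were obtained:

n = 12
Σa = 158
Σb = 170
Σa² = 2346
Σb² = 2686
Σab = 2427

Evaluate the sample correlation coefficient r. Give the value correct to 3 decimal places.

0.695

r = (nΣab − ΣaΣb) / √[(nΣa² − (Σa)²)(nΣb² − (Σb)²)]
Numerator: 12×2427 − 158×170 = 2264
Denominator: √[(28152 − 24964)(32232 − 28900)] = √[3188 × 3332] = 3259.2048
r = 2264 / 3259.2048 ≈ 0.695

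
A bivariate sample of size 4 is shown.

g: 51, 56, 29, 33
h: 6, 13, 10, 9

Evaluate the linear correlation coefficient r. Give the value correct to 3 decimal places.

0.135

n = 4, Σg = 169, Σh = 38, Σg² = 7667, Σh² = 386, Σgh = 1621
nΣgh − ΣgΣh = 6484 − 6422 = 62
nΣg² − (Σg)² = 30668 − 28561 = 2107; nΣh² − (Σh)² = 1544 − 1444 = 100
r = 62 / √(2107 × 100) = 62 / 459.0207 ≈ 0.135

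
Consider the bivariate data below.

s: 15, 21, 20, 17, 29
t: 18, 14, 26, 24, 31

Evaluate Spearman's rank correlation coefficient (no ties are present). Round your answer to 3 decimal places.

0.400

Rank s: 1, 4, 3, 2, 5
Rank t: 2, 1, 4, 3, 5
d = rank(s) − rank(t): -1, 3, -1, -1, 0; Σd² = 12
ρ = 1 − 6Σd² / [n(n²−1)] = 1 − 6×12 / (5×24) = 1 − 72/120 ≈ 0.400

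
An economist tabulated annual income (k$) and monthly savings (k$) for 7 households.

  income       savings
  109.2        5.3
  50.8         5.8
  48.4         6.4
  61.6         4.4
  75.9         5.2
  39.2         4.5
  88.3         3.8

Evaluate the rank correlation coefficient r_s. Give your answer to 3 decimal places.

-0.286

Rank income: 7, 3, 2, 4, 5, 1, 6
Rank savings: 5, 6, 7, 2, 4, 3, 1
d = rank(income) − rank(savings): 2, -3, -5, 2, 1, -2, 5; Σd² = 72
ρ = 1 − 6Σd² / [n(n²−1)] = 1 − 6×72 / (7×48) = 1 − 432/336 ≈ -0.286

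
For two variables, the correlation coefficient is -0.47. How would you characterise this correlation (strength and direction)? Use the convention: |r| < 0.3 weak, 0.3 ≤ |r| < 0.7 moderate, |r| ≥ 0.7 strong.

moderate negative

r = -0.47 < 0 so the relationship is negative.
|r| = 0.47, which falls in the moderate range.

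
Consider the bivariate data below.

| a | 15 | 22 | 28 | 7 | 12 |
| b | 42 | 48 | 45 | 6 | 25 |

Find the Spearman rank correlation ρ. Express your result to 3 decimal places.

0.900

Rank a: 3, 4, 5, 1, 2
Rank b: 3, 5, 4, 1, 2
d = rank(a) − rank(b): 0, -1, 1, 0, 0; Σd² = 2
ρ = 1 − 6Σd² / [n(n²−1)] = 1 − 6×2 / (5×24) = 1 − 12/120 ≈ 0.900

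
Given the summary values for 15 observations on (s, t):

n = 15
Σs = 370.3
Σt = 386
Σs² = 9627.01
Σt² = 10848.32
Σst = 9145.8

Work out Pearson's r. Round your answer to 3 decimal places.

r = (nΣst − ΣsΣt) / √[(nΣs² − (Σs)²)(nΣt² − (Σt)²)]
Numerator: 15×9145.8 − 370.3×386 = -5748.8
Denominator: √[(144405.15 − 137122.09)(162724.8 − 148996)] = √[7283.06 × 13728.8] = 9999.3837
r = -5748.8 / 9999.3837 ≈ -0.575

-0.575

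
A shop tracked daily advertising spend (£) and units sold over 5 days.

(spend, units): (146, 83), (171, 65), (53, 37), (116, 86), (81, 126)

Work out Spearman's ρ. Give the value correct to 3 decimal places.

0.000

Rank spend: 4, 5, 1, 3, 2
Rank units: 3, 2, 1, 4, 5
d = rank(spend) − rank(units): 1, 3, 0, -1, -3; Σd² = 20
ρ = 1 − 6Σd² / [n(n²−1)] = 1 − 6×20 / (5×24) = 1 − 120/120 ≈ 0.000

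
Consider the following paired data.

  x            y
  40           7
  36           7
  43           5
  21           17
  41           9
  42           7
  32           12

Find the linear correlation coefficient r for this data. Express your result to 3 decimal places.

-0.939

n = 7, Σx = 255, Σy = 64, Σx² = 9655, Σy² = 686, Σxy = 2151
nΣxy − ΣxΣy = 15057 − 16320 = -1263
nΣx² − (Σx)² = 67585 − 65025 = 2560; nΣy² − (Σy)² = 4802 − 4096 = 706
r = -1263 / √(2560 × 706) = -1263 / 1344.3809 ≈ -0.939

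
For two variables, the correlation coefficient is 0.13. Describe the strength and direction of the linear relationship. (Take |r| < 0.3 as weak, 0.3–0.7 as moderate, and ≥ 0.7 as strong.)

r = 0.13 > 0 so the relationship is positive.
|r| = 0.13, which falls in the weak range.

weak positive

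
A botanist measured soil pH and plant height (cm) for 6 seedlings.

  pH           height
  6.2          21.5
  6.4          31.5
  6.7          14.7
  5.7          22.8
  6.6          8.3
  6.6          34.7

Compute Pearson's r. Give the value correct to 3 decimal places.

-0.151

n = 6, Σx = 38.2, Σy = 133.5, Σx² = 243.9, Σy² = 3463.41, Σxy = 847.15
nΣxy − ΣxΣy = 5082.9 − 5099.7 = -16.8
nΣx² − (Σx)² = 1463.4 − 1459.24 = 4.16; nΣy² − (Σy)² = 20780.46 − 17822.25 = 2958.21
r = -16.8 / √(4.16 × 2958.21) = -16.8 / 110.9331 ≈ -0.151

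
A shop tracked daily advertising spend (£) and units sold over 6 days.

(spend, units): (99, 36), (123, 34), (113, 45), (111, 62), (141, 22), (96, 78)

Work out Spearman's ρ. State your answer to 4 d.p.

Rank spend: 2, 5, 4, 3, 6, 1
Rank units: 3, 2, 4, 5, 1, 6
d = rank(spend) − rank(units): -1, 3, 0, -2, 5, -5; Σd² = 64
ρ = 1 − 6Σd² / [n(n²−1)] = 1 − 6×64 / (6×35) = 1 − 384/210 ≈ -0.8286

-0.8286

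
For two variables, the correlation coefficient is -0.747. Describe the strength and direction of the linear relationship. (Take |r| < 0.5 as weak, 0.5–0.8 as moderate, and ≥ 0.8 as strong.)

moderate negative

r = -0.747 < 0 so the relationship is negative.
|r| = 0.747, which falls in the moderate range.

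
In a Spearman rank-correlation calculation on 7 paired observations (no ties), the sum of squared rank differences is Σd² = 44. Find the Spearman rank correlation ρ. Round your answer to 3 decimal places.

0.214

ρ = 1 − 6Σd² / [n(n²−1)] = 1 − 6×44 / (7×48)
  = 1 − 264/336 = 1 − 0.7857 ≈ 0.214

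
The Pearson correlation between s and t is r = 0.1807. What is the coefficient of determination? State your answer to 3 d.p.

0.033

r² = (0.1807)² = 0.033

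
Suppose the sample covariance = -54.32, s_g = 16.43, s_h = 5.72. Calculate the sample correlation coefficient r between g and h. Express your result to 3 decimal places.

r = Cov(g,h) / (s_g · s_h) = -54.32 / (16.43 × 5.72)
  = -54.32 / 93.9796 ≈ -0.578

-0.578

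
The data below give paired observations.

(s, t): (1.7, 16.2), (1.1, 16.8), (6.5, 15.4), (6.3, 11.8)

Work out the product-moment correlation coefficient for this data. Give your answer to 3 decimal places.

-0.735

n = 4, Σs = 15.6, Σt = 60.2, Σs² = 86.04, Σt² = 921.08, Σst = 220.46
nΣst − ΣsΣt = 881.84 − 939.12 = -57.28
nΣs² − (Σs)² = 344.16 − 243.36 = 100.8; nΣt² − (Σt)² = 3684.32 − 3624.04 = 60.28
r = -57.28 / √(100.8 × 60.28) = -57.28 / 77.9501 ≈ -0.735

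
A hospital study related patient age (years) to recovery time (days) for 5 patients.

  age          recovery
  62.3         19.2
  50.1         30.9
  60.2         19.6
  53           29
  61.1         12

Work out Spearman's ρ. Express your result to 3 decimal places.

Rank age: 5, 1, 3, 2, 4
Rank recovery: 2, 5, 3, 4, 1
d = rank(age) − rank(recovery): 3, -4, 0, -2, 3; Σd² = 38
ρ = 1 − 6Σd² / [n(n²−1)] = 1 − 6×38 / (5×24) = 1 − 228/120 ≈ -0.900

-0.900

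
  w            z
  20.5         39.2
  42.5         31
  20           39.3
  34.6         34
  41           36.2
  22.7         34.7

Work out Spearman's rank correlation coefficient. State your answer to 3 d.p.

Rank w: 2, 6, 1, 4, 5, 3
Rank z: 5, 1, 6, 2, 4, 3
d = rank(w) − rank(z): -3, 5, -5, 2, 1, 0; Σd² = 64
ρ = 1 − 6Σd² / [n(n²−1)] = 1 − 6×64 / (6×35) = 1 − 384/210 ≈ -0.829

-0.829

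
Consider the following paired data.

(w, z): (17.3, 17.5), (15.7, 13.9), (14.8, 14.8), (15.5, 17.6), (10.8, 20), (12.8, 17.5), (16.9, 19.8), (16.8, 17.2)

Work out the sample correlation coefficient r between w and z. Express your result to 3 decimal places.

n = 8, Σw = 120.6, Σz = 138.3, Σw² = 1853.4, Σz² = 2422.39, Σwz = 2076.4
nΣwz − ΣwΣz = 16611.2 − 16678.98 = -67.78
nΣw² − (Σw)² = 14827.2 − 14544.36 = 282.84; nΣz² − (Σz)² = 19379.12 − 19126.89 = 252.23
r = -67.78 / √(282.84 × 252.23) = -67.78 / 267.0969 ≈ -0.254

-0.254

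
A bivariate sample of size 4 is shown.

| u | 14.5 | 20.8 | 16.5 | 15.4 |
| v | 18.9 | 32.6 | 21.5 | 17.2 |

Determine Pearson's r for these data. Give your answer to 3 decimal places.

n = 4, Σu = 67.2, Σv = 90.2, Σu² = 1152.3, Σv² = 2178.06, Σuv = 1571.76
nΣuv − ΣuΣv = 6287.04 − 6061.44 = 225.6
nΣu² − (Σu)² = 4609.2 − 4515.84 = 93.36; nΣv² − (Σv)² = 8712.24 − 8136.04 = 576.2
r = 225.6 / √(93.36 × 576.2) = 225.6 / 231.9354 ≈ 0.973

0.973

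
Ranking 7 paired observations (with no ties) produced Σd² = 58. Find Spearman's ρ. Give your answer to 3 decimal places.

-0.036

ρ = 1 − 6Σd² / [n(n²−1)] = 1 − 6×58 / (7×48)
  = 1 − 348/336 = 1 − 1.0357 ≈ -0.036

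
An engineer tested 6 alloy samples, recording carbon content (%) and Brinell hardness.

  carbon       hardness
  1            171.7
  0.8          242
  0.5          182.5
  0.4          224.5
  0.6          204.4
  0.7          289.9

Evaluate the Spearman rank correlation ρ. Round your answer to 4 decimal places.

Rank carbon: 6, 5, 2, 1, 3, 4
Rank hardness: 1, 5, 2, 4, 3, 6
d = rank(carbon) − rank(hardness): 5, 0, 0, -3, 0, -2; Σd² = 38
ρ = 1 − 6Σd² / [n(n²−1)] = 1 − 6×38 / (6×35) = 1 − 228/210 ≈ -0.0857

-0.0857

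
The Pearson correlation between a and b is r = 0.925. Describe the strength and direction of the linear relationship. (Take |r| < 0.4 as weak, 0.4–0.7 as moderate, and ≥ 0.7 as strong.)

r = 0.925 > 0 so the relationship is positive.
|r| = 0.925, which falls in the strong range.

strong positive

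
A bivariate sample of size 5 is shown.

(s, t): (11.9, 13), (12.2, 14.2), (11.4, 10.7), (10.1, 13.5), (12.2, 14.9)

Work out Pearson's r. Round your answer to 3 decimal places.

n = 5, Σs = 57.8, Σt = 66.3, Σs² = 671.26, Σt² = 889.39, Σst = 768.05
nΣst − ΣsΣt = 3840.25 − 3832.14 = 8.11
nΣs² − (Σs)² = 3356.3 − 3340.84 = 15.46; nΣt² − (Σt)² = 4446.95 − 4395.69 = 51.26
r = 8.11 / √(15.46 × 51.26) = 8.11 / 28.1510 ≈ 0.288

0.288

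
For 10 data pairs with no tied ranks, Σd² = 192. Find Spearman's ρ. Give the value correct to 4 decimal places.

ρ = 1 − 6Σd² / [n(n²−1)] = 1 − 6×192 / (10×99)
  = 1 − 1152/990 = 1 − 1.16364 ≈ -0.1636

-0.1636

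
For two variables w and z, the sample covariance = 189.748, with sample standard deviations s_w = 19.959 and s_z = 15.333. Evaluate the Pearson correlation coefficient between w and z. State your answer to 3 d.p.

0.620

r = Cov(w,z) / (s_w · s_z) = 189.748 / (19.959 × 15.333)
  = 189.748 / 306.0313 ≈ 0.620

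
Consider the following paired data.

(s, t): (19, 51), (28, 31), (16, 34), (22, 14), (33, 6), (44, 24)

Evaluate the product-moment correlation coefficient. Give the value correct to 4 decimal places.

-0.4589

n = 6, Σs = 162, Σt = 160, Σs² = 4910, Σt² = 5526, Σst = 3943
nΣst − ΣsΣt = 23658 − 25920 = -2262
nΣs² − (Σs)² = 29460 − 26244 = 3216; nΣt² − (Σt)² = 33156 − 25600 = 7556
r = -2262 / √(3216 × 7556) = -2262 / 4929.5128 ≈ -0.4589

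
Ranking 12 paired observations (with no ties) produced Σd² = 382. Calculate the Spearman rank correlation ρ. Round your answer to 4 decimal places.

-0.3357

ρ = 1 − 6Σd² / [n(n²−1)] = 1 − 6×382 / (12×143)
  = 1 − 2292/1716 = 1 − 1.33566 ≈ -0.3357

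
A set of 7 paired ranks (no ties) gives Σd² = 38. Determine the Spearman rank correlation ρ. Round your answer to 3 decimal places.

ρ = 1 − 6Σd² / [n(n²−1)] = 1 − 6×38 / (7×48)
  = 1 − 228/336 = 1 − 0.6786 ≈ 0.321

0.321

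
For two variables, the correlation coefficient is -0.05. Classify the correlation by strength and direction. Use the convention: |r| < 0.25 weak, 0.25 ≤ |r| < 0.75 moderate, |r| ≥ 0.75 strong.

r = -0.05 < 0 so the relationship is negative.
|r| = 0.05, which falls in the weak range.

weak negative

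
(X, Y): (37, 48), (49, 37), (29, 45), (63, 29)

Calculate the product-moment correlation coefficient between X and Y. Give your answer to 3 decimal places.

n = 4, ΣX = 178, ΣY = 159, ΣX² = 8580, ΣY² = 6539, ΣXY = 6721
nΣXY − ΣXΣY = 26884 − 28302 = -1418
nΣX² − (ΣX)² = 34320 − 31684 = 2636; nΣY² − (ΣY)² = 26156 − 25281 = 875
r = -1418 / √(2636 × 875) = -1418 / 1518.7166 ≈ -0.934

-0.934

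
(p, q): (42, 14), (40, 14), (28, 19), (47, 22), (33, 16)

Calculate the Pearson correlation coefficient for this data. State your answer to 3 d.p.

0.115

n = 5, Σp = 190, Σq = 85, Σp² = 7446, Σq² = 1493, Σpq = 3242
nΣpq − ΣpΣq = 16210 − 16150 = 60
nΣp² − (Σp)² = 37230 − 36100 = 1130; nΣq² − (Σq)² = 7465 − 7225 = 240
r = 60 / √(1130 × 240) = 60 / 520.7687 ≈ 0.115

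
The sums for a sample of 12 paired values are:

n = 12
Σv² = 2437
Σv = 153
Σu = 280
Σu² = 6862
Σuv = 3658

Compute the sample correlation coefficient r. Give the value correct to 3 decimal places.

r = (nΣuv − ΣuΣv) / √[(nΣu² − (Σu)²)(nΣv² − (Σv)²)]
Numerator: 12×3658 − 280×153 = 1056
Denominator: √[(82344 − 78400)(29244 − 23409)] = √[3944 × 5835] = 4797.2117
r = 1056 / 4797.2117 ≈ 0.220

0.220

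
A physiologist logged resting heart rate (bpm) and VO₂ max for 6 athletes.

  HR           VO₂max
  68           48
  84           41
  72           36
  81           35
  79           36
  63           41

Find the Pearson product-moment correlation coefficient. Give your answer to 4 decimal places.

n = 6, Σx = 447, Σy = 237, Σx² = 33635, Σy² = 9483, Σxy = 17562
nΣxy − ΣxΣy = 105372 − 105939 = -567
nΣx² − (Σx)² = 201810 − 199809 = 2001; nΣy² − (Σy)² = 56898 − 56169 = 729
r = -567 / √(2001 × 729) = -567 / 1207.7785 ≈ -0.4695

-0.4695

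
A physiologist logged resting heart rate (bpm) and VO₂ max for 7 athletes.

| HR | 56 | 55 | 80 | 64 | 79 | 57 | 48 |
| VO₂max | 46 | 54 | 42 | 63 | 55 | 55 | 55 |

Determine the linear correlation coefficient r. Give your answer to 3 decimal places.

-0.287

n = 7, Σx = 439, Σy = 370, Σx² = 28451, Σy² = 19840, Σxy = 23058
nΣxy − ΣxΣy = 161406 − 162430 = -1024
nΣx² − (Σx)² = 199157 − 192721 = 6436; nΣy² − (Σy)² = 138880 − 136900 = 1980
r = -1024 / √(6436 × 1980) = -1024 / 3569.7731 ≈ -0.287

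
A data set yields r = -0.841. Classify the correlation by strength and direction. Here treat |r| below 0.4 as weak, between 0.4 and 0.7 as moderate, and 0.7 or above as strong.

strong negative

r = -0.841 < 0 so the relationship is negative.
|r| = 0.841, which falls in the strong range.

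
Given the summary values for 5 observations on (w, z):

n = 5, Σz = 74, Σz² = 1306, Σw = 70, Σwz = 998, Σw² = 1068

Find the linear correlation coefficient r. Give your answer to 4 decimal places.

r = (nΣwz − ΣwΣz) / √[(nΣw² − (Σw)²)(nΣz² − (Σz)²)]
Numerator: 5×998 − 70×74 = -190
Denominator: √[(5340 − 4900)(6530 − 5476)] = √[440 × 1054] = 680.9993
r = -190 / 680.9993 ≈ -0.2790

-0.2790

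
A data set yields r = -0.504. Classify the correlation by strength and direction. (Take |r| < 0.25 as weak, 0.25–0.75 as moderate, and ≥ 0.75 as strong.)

moderate negative

r = -0.504 < 0 so the relationship is negative.
|r| = 0.504, which falls in the moderate range.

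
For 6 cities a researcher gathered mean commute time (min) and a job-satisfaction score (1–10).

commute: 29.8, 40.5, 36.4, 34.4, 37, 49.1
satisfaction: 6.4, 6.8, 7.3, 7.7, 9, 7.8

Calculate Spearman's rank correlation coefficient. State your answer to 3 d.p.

Rank commute: 1, 5, 3, 2, 4, 6
Rank satisfaction: 1, 2, 3, 4, 6, 5
d = rank(commute) − rank(satisfaction): 0, 3, 0, -2, -2, 1; Σd² = 18
ρ = 1 − 6Σd² / [n(n²−1)] = 1 − 6×18 / (6×35) = 1 − 108/210 ≈ 0.486

0.486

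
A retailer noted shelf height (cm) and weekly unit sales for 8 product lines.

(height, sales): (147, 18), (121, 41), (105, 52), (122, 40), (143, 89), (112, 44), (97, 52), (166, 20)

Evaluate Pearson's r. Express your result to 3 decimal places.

-0.306

n = 8, Σx = 1013, Σy = 356, Σx² = 132117, Σy² = 19270, Σxy = 43966
nΣxy − ΣxΣy = 351728 − 360628 = -8900
nΣx² − (Σx)² = 1056936 − 1026169 = 30767; nΣy² − (Σy)² = 154160 − 126736 = 27424
r = -8900 / √(30767 × 27424) = -8900 / 29047.4475 ≈ -0.306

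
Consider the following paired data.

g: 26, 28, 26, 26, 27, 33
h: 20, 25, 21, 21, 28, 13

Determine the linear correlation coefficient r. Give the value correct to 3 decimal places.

n = 6, Σg = 166, Σh = 128, Σg² = 4630, Σh² = 2860, Σgh = 3497
nΣgh − ΣgΣh = 20982 − 21248 = -266
nΣg² − (Σg)² = 27780 − 27556 = 224; nΣh² − (Σh)² = 17160 − 16384 = 776
r = -266 / √(224 × 776) = -266 / 416.9221 ≈ -0.638

-0.638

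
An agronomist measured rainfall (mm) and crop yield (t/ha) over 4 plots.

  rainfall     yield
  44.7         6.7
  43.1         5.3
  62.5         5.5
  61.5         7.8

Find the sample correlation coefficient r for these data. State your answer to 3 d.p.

n = 4, Σx = 211.8, Σy = 25.3, Σx² = 11544.2, Σy² = 164.07, Σxy = 1351.37
nΣxy − ΣxΣy = 5405.48 − 5358.54 = 46.94
nΣx² − (Σx)² = 46176.8 − 44859.24 = 1317.56; nΣy² − (Σy)² = 656.28 − 640.09 = 16.19
r = 46.94 / √(1317.56 × 16.19) = 46.94 / 146.0524 ≈ 0.321

0.321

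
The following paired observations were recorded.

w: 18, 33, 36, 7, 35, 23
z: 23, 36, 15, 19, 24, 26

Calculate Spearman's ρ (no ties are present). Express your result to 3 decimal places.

-0.029

Rank w: 2, 4, 6, 1, 5, 3
Rank z: 3, 6, 1, 2, 4, 5
d = rank(w) − rank(z): -1, -2, 5, -1, 1, -2; Σd² = 36
ρ = 1 − 6Σd² / [n(n²−1)] = 1 − 6×36 / (6×35) = 1 − 216/210 ≈ -0.029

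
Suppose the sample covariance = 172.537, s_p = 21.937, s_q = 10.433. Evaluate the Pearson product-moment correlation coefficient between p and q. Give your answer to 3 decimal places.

0.754

r = Cov(p,q) / (s_p · s_q) = 172.537 / (21.937 × 10.433)
  = 172.537 / 228.8687 ≈ 0.754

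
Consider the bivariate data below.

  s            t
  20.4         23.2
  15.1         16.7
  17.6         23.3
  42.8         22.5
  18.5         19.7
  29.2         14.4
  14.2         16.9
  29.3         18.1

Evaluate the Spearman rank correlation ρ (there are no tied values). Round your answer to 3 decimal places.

0.143

Rank s: 5, 2, 3, 8, 4, 6, 1, 7
Rank t: 7, 2, 8, 6, 5, 1, 3, 4
d = rank(s) − rank(t): -2, 0, -5, 2, -1, 5, -2, 3; Σd² = 72
ρ = 1 − 6Σd² / [n(n²−1)] = 1 − 6×72 / (8×63) = 1 − 432/504 ≈ 0.143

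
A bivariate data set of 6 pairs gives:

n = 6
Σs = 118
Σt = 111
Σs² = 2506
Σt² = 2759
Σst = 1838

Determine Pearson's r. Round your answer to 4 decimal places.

r = (nΣst − ΣsΣt) / √[(nΣs² − (Σs)²)(nΣt² − (Σt)²)]
Numerator: 6×1838 − 118×111 = -2070
Denominator: √[(15036 − 13924)(16554 − 12321)] = √[1112 × 4233] = 2169.5843
r = -2070 / 2169.5843 ≈ -0.9541

-0.9541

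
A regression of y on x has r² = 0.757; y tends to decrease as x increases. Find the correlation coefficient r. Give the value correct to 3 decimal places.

-0.870

|r| = √0.757 = 0.870
The association is negative, so r = −0.870.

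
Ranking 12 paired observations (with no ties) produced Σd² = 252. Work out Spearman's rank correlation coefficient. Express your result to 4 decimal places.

0.1189

ρ = 1 − 6Σd² / [n(n²−1)] = 1 − 6×252 / (12×143)
  = 1 − 1512/1716 = 1 − 0.88112 ≈ 0.1189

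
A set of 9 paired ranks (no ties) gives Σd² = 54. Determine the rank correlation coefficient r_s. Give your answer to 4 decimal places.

0.5500

ρ = 1 − 6Σd² / [n(n²−1)] = 1 − 6×54 / (9×80)
  = 1 − 324/720 = 1 − 0.45000 ≈ 0.5500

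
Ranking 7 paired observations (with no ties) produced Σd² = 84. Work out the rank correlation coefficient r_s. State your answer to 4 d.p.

ρ = 1 − 6Σd² / [n(n²−1)] = 1 − 6×84 / (7×48)
  = 1 − 504/336 = 1 − 1.50000 ≈ -0.5000

-0.5000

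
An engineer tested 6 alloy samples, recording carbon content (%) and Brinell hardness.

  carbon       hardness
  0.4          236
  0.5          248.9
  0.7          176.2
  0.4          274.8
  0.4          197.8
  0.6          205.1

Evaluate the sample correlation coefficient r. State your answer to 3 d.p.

n = 6, Σx = 3, Σy = 1338.8, Σx² = 1.58, Σy² = 305399.54, Σxy = 654.29
nΣxy − ΣxΣy = 3925.74 − 4016.4 = -90.66
nΣx² − (Σx)² = 9.48 − 9 = 0.48; nΣy² − (Σy)² = 1832397.24 − 1792385.44 = 40011.8
r = -90.66 / √(0.48 × 40011.8) = -90.66 / 138.5845 ≈ -0.654

-0.654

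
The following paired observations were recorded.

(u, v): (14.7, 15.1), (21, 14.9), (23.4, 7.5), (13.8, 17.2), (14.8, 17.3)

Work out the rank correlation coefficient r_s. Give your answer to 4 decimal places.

Rank u: 2, 4, 5, 1, 3
Rank v: 3, 2, 1, 4, 5
d = rank(u) − rank(v): -1, 2, 4, -3, -2; Σd² = 34
ρ = 1 − 6Σd² / [n(n²−1)] = 1 − 6×34 / (5×24) = 1 − 204/120 ≈ -0.7000

-0.7000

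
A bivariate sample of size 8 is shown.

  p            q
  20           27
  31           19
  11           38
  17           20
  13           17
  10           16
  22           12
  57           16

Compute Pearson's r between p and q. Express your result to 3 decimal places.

n = 8, Σp = 181, Σq = 165, Σp² = 5773, Σq² = 3879, Σpq = 3444
nΣpq − ΣpΣq = 27552 − 29865 = -2313
nΣp² − (Σp)² = 46184 − 32761 = 13423; nΣq² − (Σq)² = 31032 − 27225 = 3807
r = -2313 / √(13423 × 3807) = -2313 / 7148.5216 ≈ -0.324

-0.324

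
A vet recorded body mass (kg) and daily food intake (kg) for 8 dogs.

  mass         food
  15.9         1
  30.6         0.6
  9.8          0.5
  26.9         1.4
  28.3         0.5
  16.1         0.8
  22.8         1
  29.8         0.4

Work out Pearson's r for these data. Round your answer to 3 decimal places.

n = 8, Σx = 180.2, Σy = 6.2, Σx² = 4476.8, Σy² = 5.62, Σxy = 138.57
nΣxy − ΣxΣy = 1108.56 − 1117.24 = -8.68
nΣx² − (Σx)² = 35814.4 − 32472.04 = 3342.36; nΣy² − (Σy)² = 44.96 − 38.44 = 6.52
r = -8.68 / √(3342.36 × 6.52) = -8.68 / 147.6218 ≈ -0.059

-0.059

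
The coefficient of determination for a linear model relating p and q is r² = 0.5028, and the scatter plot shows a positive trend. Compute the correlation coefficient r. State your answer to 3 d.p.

|r| = √0.5028 = 0.709
The association is positive, so r = 0.709.

0.709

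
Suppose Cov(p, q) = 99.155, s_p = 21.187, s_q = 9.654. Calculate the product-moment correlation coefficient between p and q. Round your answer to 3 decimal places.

0.485

r = Cov(p,q) / (s_p · s_q) = 99.155 / (21.187 × 9.654)
  = 99.155 / 204.5393 ≈ 0.485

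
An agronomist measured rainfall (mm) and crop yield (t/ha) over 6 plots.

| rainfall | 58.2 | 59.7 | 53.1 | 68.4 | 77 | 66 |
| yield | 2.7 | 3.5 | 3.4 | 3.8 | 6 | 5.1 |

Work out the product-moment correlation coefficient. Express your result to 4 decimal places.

0.8369

n = 6, Σx = 382.4, Σy = 24.5, Σx² = 24734.5, Σy² = 107.55, Σxy = 1605.15
nΣxy − ΣxΣy = 9630.9 − 9368.8 = 262.1
nΣx² − (Σx)² = 148407 − 146229.76 = 2177.24; nΣy² − (Σy)² = 645.3 − 600.25 = 45.05
r = 262.1 / √(2177.24 × 45.05) = 262.1 / 313.1847 ≈ 0.8369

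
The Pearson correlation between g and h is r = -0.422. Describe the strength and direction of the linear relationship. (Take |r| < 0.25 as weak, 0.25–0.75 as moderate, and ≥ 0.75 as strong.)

moderate negative

r = -0.422 < 0 so the relationship is negative.
|r| = 0.422, which falls in the moderate range.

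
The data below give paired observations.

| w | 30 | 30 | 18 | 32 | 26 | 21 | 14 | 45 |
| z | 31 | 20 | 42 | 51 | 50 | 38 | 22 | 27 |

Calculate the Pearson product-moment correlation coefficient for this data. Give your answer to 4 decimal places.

-0.0590

n = 8, Σw = 216, Σz = 281, Σw² = 6486, Σz² = 10883, Σwz = 7539
nΣwz − ΣwΣz = 60312 − 60696 = -384
nΣw² − (Σw)² = 51888 − 46656 = 5232; nΣz² − (Σz)² = 87064 − 78961 = 8103
r = -384 / √(5232 × 8103) = -384 / 6511.1363 ≈ -0.0590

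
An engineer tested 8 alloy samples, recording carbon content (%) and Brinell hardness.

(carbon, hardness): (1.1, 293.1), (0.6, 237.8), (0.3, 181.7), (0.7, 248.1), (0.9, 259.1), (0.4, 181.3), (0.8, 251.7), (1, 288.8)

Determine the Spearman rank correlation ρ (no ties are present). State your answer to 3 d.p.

0.976

Rank carbon: 8, 3, 1, 4, 6, 2, 5, 7
Rank hardness: 8, 3, 2, 4, 6, 1, 5, 7
d = rank(carbon) − rank(hardness): 0, 0, -1, 0, 0, 1, 0, 0; Σd² = 2
ρ = 1 − 6Σd² / [n(n²−1)] = 1 − 6×2 / (8×63) = 1 − 12/504 ≈ 0.976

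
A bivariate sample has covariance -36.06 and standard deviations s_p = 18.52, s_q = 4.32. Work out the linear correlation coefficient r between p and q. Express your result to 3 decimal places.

-0.451

r = Cov(p,q) / (s_p · s_q) = -36.06 / (18.52 × 4.32)
  = -36.06 / 80.0064 ≈ -0.451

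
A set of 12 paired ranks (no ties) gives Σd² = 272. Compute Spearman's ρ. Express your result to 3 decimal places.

ρ = 1 − 6Σd² / [n(n²−1)] = 1 − 6×272 / (12×143)
  = 1 − 1632/1716 = 1 − 0.9510 ≈ 0.049

0.049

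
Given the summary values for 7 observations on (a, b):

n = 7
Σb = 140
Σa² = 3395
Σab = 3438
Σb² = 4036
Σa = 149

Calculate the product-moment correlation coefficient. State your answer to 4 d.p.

0.8715

r = (nΣab − ΣaΣb) / √[(nΣa² − (Σa)²)(nΣb² − (Σb)²)]
Numerator: 7×3438 − 149×140 = 3206
Denominator: √[(23765 − 22201)(28252 − 19600)] = √[1564 × 8652] = 3678.5497
r = 3206 / 3678.5497 ≈ 0.8715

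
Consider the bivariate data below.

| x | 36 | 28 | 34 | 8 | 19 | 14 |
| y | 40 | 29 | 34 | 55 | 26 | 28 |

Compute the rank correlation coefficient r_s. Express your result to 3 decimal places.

Rank x: 6, 4, 5, 1, 3, 2
Rank y: 5, 3, 4, 6, 1, 2
d = rank(x) − rank(y): 1, 1, 1, -5, 2, 0; Σd² = 32
ρ = 1 − 6Σd² / [n(n²−1)] = 1 − 6×32 / (6×35) = 1 − 192/210 ≈ 0.086

0.086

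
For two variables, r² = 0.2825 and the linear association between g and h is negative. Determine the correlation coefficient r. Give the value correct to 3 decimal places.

-0.532

|r| = √0.2825 = 0.532
The association is negative, so r = −0.532.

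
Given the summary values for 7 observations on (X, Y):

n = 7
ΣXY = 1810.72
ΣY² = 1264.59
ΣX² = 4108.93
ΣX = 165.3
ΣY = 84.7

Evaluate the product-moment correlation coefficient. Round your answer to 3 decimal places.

r = (nΣXY − ΣXΣY) / √[(nΣX² − (ΣX)²)(nΣY² − (ΣY)²)]
Numerator: 7×1810.72 − 165.3×84.7 = -1325.87
Denominator: √[(28762.51 − 27324.09)(8852.13 − 7174.09)] = √[1438.42 × 1678.04] = 1553.6172
r = -1325.87 / 1553.6172 ≈ -0.853

-0.853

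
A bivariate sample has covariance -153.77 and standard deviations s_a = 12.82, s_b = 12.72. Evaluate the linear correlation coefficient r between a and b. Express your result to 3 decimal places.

-0.943

r = Cov(a,b) / (s_a · s_b) = -153.77 / (12.82 × 12.72)
  = -153.77 / 163.0704 ≈ -0.943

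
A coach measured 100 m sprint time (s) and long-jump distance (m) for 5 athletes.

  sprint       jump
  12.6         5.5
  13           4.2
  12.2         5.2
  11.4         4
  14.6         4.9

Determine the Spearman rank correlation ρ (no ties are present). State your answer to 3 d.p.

0.200

Rank sprint: 3, 4, 2, 1, 5
Rank jump: 5, 2, 4, 1, 3
d = rank(sprint) − rank(jump): -2, 2, -2, 0, 2; Σd² = 16
ρ = 1 − 6Σd² / [n(n²−1)] = 1 − 6×16 / (5×24) = 1 − 96/120 ≈ 0.200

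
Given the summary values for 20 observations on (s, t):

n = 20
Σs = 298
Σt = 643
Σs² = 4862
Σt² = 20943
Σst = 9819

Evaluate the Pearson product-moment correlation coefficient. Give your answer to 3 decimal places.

r = (nΣst − ΣsΣt) / √[(nΣs² − (Σs)²)(nΣt² − (Σt)²)]
Numerator: 20×9819 − 298×643 = 4766
Denominator: √[(97240 − 88804)(418860 − 413449)] = √[8436 × 5411] = 6756.2709
r = 4766 / 6756.2709 ≈ 0.705

0.705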